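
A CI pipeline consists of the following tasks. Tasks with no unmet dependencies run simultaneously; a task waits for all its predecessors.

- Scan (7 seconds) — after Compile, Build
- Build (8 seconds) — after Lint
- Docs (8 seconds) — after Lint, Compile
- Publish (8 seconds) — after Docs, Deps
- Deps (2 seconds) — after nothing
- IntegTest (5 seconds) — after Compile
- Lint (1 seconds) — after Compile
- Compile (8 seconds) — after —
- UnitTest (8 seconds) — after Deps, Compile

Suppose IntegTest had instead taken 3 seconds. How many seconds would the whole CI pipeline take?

25

The binding path is Compile→Lint→Docs→Publish = 8+1+8+8 = 25; finish at 25 seconds.
IntegTest has 12 seconds of float (longest path through it is 13).
That remains the longest chain; total 25 seconds.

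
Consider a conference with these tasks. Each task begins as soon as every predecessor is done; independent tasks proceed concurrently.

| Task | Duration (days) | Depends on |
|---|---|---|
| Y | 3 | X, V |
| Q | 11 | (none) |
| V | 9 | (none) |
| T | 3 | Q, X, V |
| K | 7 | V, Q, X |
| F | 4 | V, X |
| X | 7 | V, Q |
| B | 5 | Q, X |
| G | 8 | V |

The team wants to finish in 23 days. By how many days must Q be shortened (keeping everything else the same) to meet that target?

Current finish: 25 days; target: 23.
Q is on every critical path, so each day cut from Q cuts the finish by one (this holds down to a finish of 23).
Need 25 − 23 = 2 days off Q → Q becomes 9 days, finish becomes 23.

2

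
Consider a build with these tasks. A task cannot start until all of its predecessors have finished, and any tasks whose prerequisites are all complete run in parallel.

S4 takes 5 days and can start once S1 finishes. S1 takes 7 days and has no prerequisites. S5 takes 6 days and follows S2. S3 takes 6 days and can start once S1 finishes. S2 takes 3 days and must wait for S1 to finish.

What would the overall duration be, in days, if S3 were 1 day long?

16

Critical path before the change: S1→S2→S5 = 7+3+6 = 16 giving 16 days.
S3 is off the critical path — its longest chain is 13 days, giving 3 of slack.
The critical path is still S1→S2→S5; finish is now 16 days.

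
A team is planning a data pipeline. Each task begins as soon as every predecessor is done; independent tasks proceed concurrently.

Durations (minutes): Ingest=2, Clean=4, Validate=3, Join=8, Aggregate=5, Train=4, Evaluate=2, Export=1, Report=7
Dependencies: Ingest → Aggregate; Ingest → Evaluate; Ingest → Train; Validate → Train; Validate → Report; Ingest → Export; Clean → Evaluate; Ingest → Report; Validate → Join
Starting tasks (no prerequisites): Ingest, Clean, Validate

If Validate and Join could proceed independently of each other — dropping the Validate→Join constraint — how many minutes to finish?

10

Original critical path: Validate→Join = 3+8 = 11 ⇒ 11 minutes.
Without Validate→Join, Join's earliest start moves from 3 to 0.
After: Validate→Report = 3+7 = 10 → 10 minutes.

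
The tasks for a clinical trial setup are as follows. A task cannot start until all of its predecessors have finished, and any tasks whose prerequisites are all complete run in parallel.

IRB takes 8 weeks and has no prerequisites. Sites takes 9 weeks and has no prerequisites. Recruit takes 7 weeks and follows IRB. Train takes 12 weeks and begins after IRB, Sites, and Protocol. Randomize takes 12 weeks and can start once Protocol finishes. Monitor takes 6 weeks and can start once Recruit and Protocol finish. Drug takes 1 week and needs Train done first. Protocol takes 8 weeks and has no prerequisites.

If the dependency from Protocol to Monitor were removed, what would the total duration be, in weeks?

With the dependency in place, Sites→Train→Drug = 9+12+1 = 22 sets the finish at 22 weeks.
Dropping Protocol→Monitor doesn't change Monitor's earliest start (15); another predecessor still binds.
New critical path: Sites→Train→Drug = 9+12+1 = 22 ⇒ 22 weeks.

22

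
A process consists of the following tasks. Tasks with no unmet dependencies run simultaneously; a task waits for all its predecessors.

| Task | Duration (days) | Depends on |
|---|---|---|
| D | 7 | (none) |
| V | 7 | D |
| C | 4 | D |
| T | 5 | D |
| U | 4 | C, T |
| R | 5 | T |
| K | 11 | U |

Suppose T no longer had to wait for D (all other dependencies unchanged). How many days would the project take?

26

Original critical path: D→T→U→K = 7+5+4+11 = 27 ⇒ 27 days.
Without D→T, T's earliest start moves from 7 to 0.
The longest chain is now D→C→U→K = 7+4+4+11 = 26, so the project takes 26 days.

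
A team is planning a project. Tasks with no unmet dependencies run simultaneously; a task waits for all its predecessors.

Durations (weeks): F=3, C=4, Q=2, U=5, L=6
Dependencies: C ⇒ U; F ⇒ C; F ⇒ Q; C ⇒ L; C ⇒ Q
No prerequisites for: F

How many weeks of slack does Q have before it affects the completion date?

4

Critical path: F→C→L = 3+4+6 = 13, so the finish is 13 weeks.
Q finishes as early as 9 and must finish by 13.
So Q can slip 13 − 9 = 4 weeks.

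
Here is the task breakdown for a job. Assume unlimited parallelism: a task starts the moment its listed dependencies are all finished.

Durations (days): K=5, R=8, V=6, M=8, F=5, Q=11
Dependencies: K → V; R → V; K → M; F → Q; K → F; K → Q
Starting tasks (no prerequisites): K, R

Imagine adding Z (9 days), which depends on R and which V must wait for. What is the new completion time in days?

Originally the schedule takes 21 days.
With Z inserted, V now waits for max(K, R, Z).
New critical path: R→Z→V = 8+9+6 = 23 ⇒ 23 days.

23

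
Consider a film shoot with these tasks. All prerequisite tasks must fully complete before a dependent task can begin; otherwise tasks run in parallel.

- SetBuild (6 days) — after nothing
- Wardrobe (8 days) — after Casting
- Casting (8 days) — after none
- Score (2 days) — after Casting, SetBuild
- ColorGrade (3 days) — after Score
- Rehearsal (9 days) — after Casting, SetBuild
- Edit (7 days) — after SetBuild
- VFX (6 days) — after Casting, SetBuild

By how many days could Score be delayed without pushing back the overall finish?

4

Casting→Rehearsal = 8+9 = 17 sets the makespan at 17 days.
The longest chain containing Score totals 13 days.
So Score can slip 14 − 10 = 4 days.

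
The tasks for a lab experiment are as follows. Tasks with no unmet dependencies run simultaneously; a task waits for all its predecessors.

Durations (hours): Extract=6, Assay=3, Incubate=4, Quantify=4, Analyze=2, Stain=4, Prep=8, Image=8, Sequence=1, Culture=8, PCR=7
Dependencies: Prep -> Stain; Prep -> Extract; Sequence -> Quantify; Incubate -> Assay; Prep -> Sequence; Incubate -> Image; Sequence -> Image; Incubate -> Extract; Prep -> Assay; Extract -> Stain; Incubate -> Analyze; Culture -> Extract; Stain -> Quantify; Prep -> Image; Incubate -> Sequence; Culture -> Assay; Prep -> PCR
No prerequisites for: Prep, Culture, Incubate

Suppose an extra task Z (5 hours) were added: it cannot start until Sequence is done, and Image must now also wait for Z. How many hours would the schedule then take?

22

Originally the schedule takes 22 hours.
With Z inserted, Image now waits for max(Prep, Sequence, Incubate, Z).
New critical path: Prep→Extract→Stain→Quantify = 8+6+4+4 = 22 ⇒ 22 hours.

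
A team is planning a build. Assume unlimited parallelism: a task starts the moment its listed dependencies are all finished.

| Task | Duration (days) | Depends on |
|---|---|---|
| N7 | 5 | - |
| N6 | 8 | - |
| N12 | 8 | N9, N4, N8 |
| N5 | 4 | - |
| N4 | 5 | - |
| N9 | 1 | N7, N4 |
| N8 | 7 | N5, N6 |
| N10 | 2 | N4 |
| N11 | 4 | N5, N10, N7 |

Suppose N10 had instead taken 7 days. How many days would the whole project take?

Baseline: N6→N8→N12 = 8+7+8 = 23 → 23 days.
The longest path through N10 is only 11 days, so N10 has float 12.
The critical path is still N6→N8→N12; finish is now 23 days.

23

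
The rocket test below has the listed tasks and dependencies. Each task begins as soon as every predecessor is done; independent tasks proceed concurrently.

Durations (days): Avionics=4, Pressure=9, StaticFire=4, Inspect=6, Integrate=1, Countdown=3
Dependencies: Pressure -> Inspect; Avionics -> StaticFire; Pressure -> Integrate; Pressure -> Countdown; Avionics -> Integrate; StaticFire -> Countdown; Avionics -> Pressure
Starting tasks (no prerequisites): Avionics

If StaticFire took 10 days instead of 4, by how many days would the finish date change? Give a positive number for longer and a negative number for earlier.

0

Critical path before the change: Avionics→Pressure→Inspect = 4+9+6 = 19 giving 19 days.
StaticFire has 8 days of float (longest path through it is 11).
That remains the longest chain; total 19 days.
Change in finish: 19 − 19 = +0 days.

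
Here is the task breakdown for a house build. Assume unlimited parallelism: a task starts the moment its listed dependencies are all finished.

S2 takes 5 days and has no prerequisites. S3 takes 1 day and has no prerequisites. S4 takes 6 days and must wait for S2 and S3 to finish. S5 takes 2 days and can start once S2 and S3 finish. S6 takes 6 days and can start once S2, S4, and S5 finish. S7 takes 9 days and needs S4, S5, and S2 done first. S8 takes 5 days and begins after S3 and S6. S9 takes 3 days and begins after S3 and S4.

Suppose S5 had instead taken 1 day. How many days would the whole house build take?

Critical path before the change: S2→S4→S6→S8 = 5+6+6+5 = 22 giving 22 days.
S5 has 4 days of float (longest path through it is 18).
No other chain overtakes it, so the finish is 22 days.

22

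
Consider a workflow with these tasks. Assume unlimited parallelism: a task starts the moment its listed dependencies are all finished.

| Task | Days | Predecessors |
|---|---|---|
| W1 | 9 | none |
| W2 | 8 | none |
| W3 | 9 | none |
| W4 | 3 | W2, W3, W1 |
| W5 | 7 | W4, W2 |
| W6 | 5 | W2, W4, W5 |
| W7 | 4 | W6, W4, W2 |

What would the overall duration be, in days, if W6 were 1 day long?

24

As given, the longest chain is W1→W4→W5→W6→W7 = 9+3+7+5+4 = 28, so the finish is 28 days.
Since W6 is critical, the -4 change carries straight to that chain (now 24 days).
No other chain overtakes it, so the finish is 24 days.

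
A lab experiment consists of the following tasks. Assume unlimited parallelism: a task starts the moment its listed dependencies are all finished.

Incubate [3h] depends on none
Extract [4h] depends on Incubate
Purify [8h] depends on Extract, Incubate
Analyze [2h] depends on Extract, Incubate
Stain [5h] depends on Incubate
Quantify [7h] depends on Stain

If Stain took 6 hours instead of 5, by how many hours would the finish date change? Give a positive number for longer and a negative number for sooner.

Baseline: Incubate→Stain→Quantify = 3+5+7 = 15 → 15 hours.
Since Stain is critical, the +1 change carries straight to that chain (now 16 hours).
The critical path is still Incubate→Stain→Quantify; finish is now 16 hours.
Change in finish: 16 − 15 = +1 hours.

1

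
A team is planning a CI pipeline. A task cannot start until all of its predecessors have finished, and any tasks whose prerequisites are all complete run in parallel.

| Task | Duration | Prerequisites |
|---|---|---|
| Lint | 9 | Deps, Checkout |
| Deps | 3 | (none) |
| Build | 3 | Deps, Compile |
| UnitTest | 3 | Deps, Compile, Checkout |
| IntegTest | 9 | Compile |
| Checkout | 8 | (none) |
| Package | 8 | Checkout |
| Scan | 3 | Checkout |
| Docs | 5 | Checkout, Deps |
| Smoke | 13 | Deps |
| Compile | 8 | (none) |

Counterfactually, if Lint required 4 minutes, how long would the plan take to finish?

As given, the longest chain is Checkout→Lint = 8+9 = 17, so the finish is 17 minutes.
Since Lint is critical, the -5 change carries straight to that chain (now 12 minutes).
New critical path: Compile→IntegTest = 8+9 = 17 ⇒ 17 minutes.

17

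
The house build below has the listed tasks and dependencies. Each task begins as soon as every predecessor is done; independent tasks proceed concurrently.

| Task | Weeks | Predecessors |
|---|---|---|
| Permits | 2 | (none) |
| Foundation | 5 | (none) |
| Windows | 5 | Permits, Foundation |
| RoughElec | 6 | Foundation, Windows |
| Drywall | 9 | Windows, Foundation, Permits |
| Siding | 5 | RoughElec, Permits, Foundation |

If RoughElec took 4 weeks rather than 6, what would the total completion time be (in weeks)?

19

Baseline: Foundation→Windows→RoughElec→Siding = 5+5+6+5 = 21 → 21 weeks.
RoughElec is on the critical path; changing it to 4 makes that path 19 weeks.
That remains the longest chain; total 19 weeks.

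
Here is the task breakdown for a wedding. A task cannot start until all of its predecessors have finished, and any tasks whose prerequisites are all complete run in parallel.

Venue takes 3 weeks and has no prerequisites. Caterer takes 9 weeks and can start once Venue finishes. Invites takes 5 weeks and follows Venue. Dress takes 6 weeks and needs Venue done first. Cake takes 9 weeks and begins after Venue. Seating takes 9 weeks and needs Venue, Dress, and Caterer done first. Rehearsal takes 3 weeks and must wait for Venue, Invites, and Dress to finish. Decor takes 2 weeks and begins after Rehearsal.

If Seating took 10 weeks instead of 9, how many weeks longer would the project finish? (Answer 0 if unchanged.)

1

Baseline: Venue→Caterer→Seating = 3+9+9 = 21 → 21 weeks.
Seating is on the critical path; changing it to 10 makes that path 22 weeks.
The critical path is still Venue→Caterer→Seating; finish is now 22 weeks.
Change in finish: 22 − 21 = +1 weeks.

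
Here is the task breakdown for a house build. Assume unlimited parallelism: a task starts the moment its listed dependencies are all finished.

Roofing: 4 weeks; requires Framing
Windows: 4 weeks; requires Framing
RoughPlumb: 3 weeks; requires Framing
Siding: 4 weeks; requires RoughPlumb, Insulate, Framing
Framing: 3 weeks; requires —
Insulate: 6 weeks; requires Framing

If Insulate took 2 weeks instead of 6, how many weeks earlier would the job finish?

3

Baseline: Framing→Insulate→Siding = 3+6+4 = 13 → 13 weeks.
Insulate lies on that path, so at 2 weeks the path becomes 9 weeks.
Now Framing→RoughPlumb→Siding = 3+3+4 = 10 is longest, so the finish becomes 10 weeks.
Change in finish: 10 − 13 = -3 weeks.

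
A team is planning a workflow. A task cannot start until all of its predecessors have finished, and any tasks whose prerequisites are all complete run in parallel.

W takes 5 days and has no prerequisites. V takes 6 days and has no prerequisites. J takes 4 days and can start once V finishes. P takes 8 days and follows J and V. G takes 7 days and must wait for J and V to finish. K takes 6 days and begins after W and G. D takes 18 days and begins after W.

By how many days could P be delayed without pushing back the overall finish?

Critical path: W→D = 5+18 = 23, so the finish is 23 days.
Longest path through P: 18 days (earliest finish 18, latest finish 23).
So P can slip 23 − 18 = 5 days.

5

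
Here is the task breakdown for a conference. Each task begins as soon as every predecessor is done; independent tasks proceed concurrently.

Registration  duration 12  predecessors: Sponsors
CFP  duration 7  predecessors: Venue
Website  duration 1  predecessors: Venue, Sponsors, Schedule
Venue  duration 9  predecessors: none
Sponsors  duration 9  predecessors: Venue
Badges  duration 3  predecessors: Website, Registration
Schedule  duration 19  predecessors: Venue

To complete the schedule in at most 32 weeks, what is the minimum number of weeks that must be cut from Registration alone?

Current finish: 33 weeks; target: 32.
Registration is on every critical path, so each week cut from Registration cuts the finish by one (this holds down to a finish of 32).
Need 33 − 32 = 1 week off Registration → Registration becomes 11 weeks, finish becomes 32.

1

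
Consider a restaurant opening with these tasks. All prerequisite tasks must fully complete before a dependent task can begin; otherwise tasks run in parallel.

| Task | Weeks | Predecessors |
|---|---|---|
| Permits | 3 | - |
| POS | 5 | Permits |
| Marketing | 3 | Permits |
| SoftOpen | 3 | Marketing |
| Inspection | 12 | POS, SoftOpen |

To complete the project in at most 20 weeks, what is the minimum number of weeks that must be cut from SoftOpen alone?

Current finish: 21 weeks; target: 20.
SoftOpen is on every critical path, so each week cut from SoftOpen cuts the finish by one (this holds down to a finish of 20).
Need 21 − 20 = 1 week off SoftOpen → SoftOpen becomes 2 weeks, finish becomes 20.

1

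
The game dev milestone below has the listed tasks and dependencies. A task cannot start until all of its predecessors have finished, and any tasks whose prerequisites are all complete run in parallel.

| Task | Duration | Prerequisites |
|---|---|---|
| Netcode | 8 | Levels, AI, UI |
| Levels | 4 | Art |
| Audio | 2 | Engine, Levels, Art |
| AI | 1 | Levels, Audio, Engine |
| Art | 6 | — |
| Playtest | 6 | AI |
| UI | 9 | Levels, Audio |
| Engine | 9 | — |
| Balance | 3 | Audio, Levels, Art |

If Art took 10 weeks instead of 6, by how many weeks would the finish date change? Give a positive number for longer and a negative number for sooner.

4

Baseline: Art→Levels→Audio→UI→Netcode = 6+4+2+9+8 = 29 → 29 weeks.
Art is on the critical path; changing it to 10 makes that path 33 weeks.
That remains the longest chain; total 33 weeks.
Change in finish: 33 − 29 = +4 weeks.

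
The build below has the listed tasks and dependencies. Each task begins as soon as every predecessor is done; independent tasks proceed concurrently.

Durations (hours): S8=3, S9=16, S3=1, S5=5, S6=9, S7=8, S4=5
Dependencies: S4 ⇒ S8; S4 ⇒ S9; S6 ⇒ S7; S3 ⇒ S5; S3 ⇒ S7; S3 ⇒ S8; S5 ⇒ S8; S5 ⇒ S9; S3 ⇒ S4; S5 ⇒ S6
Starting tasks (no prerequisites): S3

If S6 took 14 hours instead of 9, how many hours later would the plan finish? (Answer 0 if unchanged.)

Baseline: S3→S5→S6→S7 = 1+5+9+8 = 23 → 23 hours.
S6 is on the critical path; changing it to 14 makes that path 28 hours.
No other chain overtakes it, so the finish is 28 hours.
Change in finish: 28 − 23 = +5 hours.

5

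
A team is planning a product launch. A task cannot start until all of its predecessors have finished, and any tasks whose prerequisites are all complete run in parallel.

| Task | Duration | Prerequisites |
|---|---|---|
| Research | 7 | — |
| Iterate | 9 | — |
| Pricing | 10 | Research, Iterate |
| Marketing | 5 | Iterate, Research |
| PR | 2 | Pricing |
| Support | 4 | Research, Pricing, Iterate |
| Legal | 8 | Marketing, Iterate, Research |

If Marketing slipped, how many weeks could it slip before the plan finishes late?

Iterate→Pricing→Support = 9+10+4 = 23 sets the makespan at 23 weeks.
Longest path through Marketing: 22 weeks (earliest finish 14, latest finish 15).
So Marketing can slip 15 − 14 = 1 week.

1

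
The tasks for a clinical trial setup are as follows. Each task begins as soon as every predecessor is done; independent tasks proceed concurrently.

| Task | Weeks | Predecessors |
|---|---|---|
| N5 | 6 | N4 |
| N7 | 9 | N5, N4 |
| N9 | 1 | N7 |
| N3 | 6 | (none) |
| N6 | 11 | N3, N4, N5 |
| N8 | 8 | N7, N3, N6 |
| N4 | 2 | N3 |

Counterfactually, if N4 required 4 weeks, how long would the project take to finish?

35

As given, the longest chain is N3→N4→N5→N6→N8 = 6+2+6+11+8 = 33, so the finish is 33 weeks.
N4 lies on that path, so at 4 weeks the path becomes 35 weeks.
The critical path is still N3→N4→N5→N6→N8; finish is now 35 weeks.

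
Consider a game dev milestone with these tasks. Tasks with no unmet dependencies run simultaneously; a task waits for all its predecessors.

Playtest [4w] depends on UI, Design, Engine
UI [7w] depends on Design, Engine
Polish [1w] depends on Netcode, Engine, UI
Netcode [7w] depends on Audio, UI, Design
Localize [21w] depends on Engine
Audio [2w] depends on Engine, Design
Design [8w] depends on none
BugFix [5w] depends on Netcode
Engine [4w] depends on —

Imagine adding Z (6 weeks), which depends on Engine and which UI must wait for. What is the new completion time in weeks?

Originally the plan takes 27 weeks.
With Z inserted, UI now waits for max(Design, Engine, Z).
New critical path: Engine→Z→UI→Netcode→BugFix = 4+6+7+7+5 = 29 ⇒ 29 weeks.

29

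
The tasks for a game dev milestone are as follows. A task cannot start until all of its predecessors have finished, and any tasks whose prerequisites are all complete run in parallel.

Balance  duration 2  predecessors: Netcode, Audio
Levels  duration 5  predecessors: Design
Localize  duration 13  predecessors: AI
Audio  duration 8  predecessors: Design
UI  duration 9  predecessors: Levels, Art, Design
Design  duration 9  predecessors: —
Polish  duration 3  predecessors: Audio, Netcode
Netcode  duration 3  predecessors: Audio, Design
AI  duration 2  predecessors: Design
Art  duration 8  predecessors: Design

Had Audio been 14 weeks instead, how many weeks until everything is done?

As given, the longest chain is Design→Art→UI = 9+8+9 = 26, so the finish is 26 weeks.
Audio has 3 weeks of float (longest path through it is 23).
The binding chain switches to Design→Audio→Netcode→Polish = 9+14+3+3 = 29; finish 29 weeks.

29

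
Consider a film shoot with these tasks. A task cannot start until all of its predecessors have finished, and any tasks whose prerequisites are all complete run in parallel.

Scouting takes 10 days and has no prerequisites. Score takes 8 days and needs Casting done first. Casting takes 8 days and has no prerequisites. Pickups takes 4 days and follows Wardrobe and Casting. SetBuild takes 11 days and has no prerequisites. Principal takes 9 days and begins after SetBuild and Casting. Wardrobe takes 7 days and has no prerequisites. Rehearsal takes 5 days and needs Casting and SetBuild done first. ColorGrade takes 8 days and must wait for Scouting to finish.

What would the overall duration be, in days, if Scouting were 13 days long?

As given, the longest chain is SetBuild→Principal = 11+9 = 20, so the finish is 20 days.
The longest path through Scouting is only 18 days, so Scouting has float 2.
Now Scouting→ColorGrade = 13+8 = 21 is longest, so the finish becomes 21 days.

21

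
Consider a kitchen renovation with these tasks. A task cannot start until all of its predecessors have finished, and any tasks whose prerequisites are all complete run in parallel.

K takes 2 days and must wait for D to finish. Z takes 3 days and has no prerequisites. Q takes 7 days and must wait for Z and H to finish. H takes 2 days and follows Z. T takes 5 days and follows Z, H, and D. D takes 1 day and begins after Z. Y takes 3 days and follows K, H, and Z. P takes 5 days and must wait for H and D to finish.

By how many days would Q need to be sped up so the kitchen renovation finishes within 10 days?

Current finish: 12 days; target: 10.
Q is on every critical path, so each day cut from Q cuts the finish by one (this holds down to a finish of 10).
Need 12 − 10 = 2 days off Q → Q becomes 5 days, finish becomes 10.

2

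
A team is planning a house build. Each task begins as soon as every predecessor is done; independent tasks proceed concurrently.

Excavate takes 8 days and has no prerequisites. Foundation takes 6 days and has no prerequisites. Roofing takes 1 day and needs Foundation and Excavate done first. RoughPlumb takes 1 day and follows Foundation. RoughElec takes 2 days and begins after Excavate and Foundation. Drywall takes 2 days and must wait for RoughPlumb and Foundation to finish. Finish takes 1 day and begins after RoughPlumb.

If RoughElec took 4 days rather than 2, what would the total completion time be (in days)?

As given, the longest chain is Excavate→RoughElec = 8+2 = 10, so the finish is 10 days.
RoughElec lies on that path, so at 4 days the path becomes 12 days.
No other chain overtakes it, so the finish is 12 days.

12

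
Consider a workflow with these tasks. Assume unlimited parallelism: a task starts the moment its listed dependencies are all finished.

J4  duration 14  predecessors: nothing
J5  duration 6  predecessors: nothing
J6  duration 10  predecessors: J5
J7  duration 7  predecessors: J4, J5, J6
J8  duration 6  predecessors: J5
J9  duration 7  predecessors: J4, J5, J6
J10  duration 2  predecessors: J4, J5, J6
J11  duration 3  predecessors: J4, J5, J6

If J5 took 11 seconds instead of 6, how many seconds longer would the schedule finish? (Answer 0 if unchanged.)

5

Actual critical path: J5→J6→J7 = 6+10+7 = 23 ⇒ 23 seconds.
J5 lies on that path, so at 11 seconds the path becomes 28 seconds.
That remains the longest chain; total 28 seconds.
Change in finish: 28 − 23 = +5 seconds.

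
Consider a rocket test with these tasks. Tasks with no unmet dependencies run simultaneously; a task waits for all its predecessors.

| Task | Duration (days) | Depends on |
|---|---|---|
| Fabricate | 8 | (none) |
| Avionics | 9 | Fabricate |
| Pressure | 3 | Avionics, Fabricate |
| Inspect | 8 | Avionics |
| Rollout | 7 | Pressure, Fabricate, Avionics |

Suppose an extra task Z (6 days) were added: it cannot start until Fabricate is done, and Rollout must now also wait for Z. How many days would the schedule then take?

Originally the schedule takes 27 days.
With Z inserted, Rollout now waits for max(Pressure, Fabricate, Avionics, Z).
New critical path: Fabricate→Avionics→Pressure→Rollout = 8+9+3+7 = 27 ⇒ 27 days.

27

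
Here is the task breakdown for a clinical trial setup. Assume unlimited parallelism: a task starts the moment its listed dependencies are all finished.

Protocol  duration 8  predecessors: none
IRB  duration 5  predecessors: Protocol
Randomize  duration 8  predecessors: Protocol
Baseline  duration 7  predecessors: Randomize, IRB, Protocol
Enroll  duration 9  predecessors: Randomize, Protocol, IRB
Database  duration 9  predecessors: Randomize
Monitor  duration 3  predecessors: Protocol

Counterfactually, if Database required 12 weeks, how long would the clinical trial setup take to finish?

Critical path before the change: Protocol→Randomize→Database = 8+8+9 = 25 giving 25 weeks.
Since Database is critical, the +3 change carries straight to that chain (now 28 weeks).
No other chain overtakes it, so the finish is 28 weeks.

28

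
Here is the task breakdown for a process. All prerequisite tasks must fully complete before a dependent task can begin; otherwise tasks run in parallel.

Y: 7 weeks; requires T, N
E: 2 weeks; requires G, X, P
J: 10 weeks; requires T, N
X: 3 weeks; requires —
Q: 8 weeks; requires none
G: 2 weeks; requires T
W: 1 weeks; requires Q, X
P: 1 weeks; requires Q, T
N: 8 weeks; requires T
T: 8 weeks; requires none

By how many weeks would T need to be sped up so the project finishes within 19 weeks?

Current finish: 26 weeks; target: 19.
T is on every critical path, so each week cut from T cuts the finish by one (this holds down to a finish of 19).
Need 26 − 19 = 7 weeks off T → T becomes 1 week, finish becomes 19.

7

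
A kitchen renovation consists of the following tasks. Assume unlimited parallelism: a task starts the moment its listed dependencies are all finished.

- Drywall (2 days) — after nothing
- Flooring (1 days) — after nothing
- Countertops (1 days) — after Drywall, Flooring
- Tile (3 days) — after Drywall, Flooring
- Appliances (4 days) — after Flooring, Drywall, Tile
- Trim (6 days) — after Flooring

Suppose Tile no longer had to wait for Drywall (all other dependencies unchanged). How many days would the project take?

8

Original critical path: Drywall→Tile→Appliances = 2+3+4 = 9 ⇒ 9 days.
Without Drywall→Tile, Tile's earliest start moves from 2 to 1.
New critical path: Flooring→Tile→Appliances = 1+3+4 = 8 ⇒ 8 days.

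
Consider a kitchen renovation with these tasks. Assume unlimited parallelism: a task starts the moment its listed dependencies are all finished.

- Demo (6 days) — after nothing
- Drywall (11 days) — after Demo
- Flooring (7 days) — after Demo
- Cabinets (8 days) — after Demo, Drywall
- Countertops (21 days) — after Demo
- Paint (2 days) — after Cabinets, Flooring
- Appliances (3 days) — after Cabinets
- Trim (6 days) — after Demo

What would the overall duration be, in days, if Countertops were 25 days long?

31

Critical path before the change: Demo→Drywall→Cabinets→Appliances = 6+11+8+3 = 28 giving 28 days.
Countertops is off the critical path — its longest chain is 27 days, giving 1 of slack.
The binding chain switches to Demo→Countertops = 6+25 = 31; finish 31 days.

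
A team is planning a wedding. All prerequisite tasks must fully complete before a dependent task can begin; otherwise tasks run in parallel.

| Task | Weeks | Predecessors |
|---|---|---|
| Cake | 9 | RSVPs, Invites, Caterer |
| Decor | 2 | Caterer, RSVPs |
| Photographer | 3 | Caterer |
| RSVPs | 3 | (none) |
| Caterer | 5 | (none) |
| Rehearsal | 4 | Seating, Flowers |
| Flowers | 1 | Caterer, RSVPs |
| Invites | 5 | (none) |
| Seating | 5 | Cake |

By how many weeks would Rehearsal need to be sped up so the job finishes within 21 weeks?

2

Current finish: 23 weeks; target: 21.
Rehearsal is on every critical path, so each week cut from Rehearsal cuts the finish by one (this holds down to a finish of 20).
Need 23 − 21 = 2 weeks off Rehearsal → Rehearsal becomes 2 weeks, finish becomes 21.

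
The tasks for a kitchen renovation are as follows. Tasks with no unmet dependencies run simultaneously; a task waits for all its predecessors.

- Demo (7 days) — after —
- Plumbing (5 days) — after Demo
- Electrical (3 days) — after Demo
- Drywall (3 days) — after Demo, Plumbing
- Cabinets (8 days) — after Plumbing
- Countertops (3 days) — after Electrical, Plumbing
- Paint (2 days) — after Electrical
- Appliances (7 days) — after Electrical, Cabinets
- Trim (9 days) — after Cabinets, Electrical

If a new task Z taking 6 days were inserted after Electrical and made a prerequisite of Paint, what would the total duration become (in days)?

Originally the kitchen renovation takes 29 days.
With Z inserted, Paint now waits for max(Electrical, Z).
New critical path: Demo→Plumbing→Cabinets→Trim = 7+5+8+9 = 29 ⇒ 29 days.

29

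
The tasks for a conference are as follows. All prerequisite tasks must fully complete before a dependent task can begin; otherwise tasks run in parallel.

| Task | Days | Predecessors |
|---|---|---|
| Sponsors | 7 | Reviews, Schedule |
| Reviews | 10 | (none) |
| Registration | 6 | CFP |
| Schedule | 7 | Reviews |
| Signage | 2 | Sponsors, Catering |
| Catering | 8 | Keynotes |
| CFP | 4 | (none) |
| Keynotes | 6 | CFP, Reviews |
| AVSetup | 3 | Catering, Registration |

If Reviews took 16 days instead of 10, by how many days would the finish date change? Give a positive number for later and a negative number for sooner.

6

Actual critical path: Reviews→Keynotes→Catering→AVSetup = 10+6+8+3 = 27 ⇒ 27 days.
Reviews lies on that path, so at 16 days the path becomes 33 days.
No other chain overtakes it, so the finish is 33 days.
Change in finish: 33 − 27 = +6 days.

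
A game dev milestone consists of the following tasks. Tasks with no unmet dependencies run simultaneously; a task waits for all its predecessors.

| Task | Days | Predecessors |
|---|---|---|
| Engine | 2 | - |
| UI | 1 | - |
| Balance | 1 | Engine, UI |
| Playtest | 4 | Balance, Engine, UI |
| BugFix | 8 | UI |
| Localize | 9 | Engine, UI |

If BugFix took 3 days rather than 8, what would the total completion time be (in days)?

11

The binding path is Engine→Localize = 2+9 = 11; finish at 11 days.
The longest path through BugFix is only 9 days, so BugFix has float 2.
No other chain overtakes it, so the finish is 11 days.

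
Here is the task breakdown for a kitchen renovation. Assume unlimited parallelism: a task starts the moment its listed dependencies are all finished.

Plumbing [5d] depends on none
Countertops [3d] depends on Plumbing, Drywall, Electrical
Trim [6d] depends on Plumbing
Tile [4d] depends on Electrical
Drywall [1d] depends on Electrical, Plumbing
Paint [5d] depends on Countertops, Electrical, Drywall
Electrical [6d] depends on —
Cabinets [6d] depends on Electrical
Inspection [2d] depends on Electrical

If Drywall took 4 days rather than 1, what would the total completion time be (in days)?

18

Baseline: Electrical→Drywall→Countertops→Paint = 6+1+3+5 = 15 → 15 days.
Since Drywall is critical, the +3 change carries straight to that chain (now 18 days).
That remains the longest chain; total 18 days.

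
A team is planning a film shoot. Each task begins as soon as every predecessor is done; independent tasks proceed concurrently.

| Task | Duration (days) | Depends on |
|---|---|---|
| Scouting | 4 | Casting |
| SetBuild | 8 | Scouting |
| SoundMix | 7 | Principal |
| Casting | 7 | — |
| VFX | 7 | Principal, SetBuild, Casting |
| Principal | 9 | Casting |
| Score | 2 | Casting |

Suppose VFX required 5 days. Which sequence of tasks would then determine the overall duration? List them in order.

Casting, Scouting, SetBuild, VFX

Critical path before the change: Casting→Scouting→SetBuild→VFX = 7+4+8+7 = 26 giving 26 days.
VFX lies on that path, so at 5 days the path becomes 24 days.
The critical path is still Casting→Scouting→SetBuild→VFX; finish is now 24 days.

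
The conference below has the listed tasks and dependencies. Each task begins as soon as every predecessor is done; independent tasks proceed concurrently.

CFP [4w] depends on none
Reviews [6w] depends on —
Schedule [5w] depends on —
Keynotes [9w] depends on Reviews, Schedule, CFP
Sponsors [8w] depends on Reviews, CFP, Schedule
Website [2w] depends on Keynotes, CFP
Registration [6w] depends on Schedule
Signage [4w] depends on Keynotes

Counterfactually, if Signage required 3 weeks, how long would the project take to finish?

18

Critical path before the change: Reviews→Keynotes→Signage = 6+9+4 = 19 giving 19 weeks.
Signage lies on that path, so at 3 weeks the path becomes 18 weeks.
No other chain overtakes it, so the finish is 18 weeks.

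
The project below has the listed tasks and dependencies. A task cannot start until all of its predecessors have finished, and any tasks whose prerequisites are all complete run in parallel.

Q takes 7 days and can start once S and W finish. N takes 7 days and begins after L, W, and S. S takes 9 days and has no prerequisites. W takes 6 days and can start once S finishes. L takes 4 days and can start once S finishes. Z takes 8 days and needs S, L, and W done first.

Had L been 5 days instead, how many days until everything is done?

Baseline: S→W→Z = 9+6+8 = 23 → 23 days.
L has 2 days of float (longest path through it is 21).
No other chain overtakes it, so the finish is 23 days.

23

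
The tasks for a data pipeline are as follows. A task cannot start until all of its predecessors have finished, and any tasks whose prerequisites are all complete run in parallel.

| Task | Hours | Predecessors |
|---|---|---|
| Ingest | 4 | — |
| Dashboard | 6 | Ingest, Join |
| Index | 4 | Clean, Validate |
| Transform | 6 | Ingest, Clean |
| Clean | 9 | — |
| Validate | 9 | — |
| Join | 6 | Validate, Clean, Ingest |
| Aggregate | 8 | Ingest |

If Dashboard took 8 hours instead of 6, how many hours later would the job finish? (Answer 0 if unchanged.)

Critical path before the change: Clean→Join→Dashboard = 9+6+6 = 21 giving 21 hours.
Dashboard lies on that path, so at 8 hours the path becomes 23 hours.
The critical path is still Clean→Join→Dashboard; finish is now 23 hours.
Change in finish: 23 − 21 = +2 hours.

2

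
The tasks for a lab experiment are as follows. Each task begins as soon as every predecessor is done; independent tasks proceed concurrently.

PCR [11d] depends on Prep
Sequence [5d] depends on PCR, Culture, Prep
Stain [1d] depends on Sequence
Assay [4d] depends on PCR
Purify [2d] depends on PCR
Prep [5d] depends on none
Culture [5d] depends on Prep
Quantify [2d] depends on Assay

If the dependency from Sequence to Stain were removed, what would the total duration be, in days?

With the dependency in place, Prep→PCR→Sequence→Stain = 5+11+5+1 = 22 sets the finish at 22 days.
Without Sequence→Stain, Stain's earliest start moves from 21 to 0.
The longest chain is now Prep→PCR→Assay→Quantify = 5+11+4+2 = 22, so the lab experiment takes 22 days.

22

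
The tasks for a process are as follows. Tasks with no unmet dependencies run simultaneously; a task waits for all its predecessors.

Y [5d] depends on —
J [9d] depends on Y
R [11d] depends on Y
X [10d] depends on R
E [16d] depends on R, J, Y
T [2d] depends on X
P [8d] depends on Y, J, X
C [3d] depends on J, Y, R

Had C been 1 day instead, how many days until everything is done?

The binding path is Y→R→X→P = 5+11+10+8 = 34; finish at 34 days.
C is off the critical path — its longest chain is 19 days, giving 15 of slack.
No other chain overtakes it, so the finish is 34 days.

34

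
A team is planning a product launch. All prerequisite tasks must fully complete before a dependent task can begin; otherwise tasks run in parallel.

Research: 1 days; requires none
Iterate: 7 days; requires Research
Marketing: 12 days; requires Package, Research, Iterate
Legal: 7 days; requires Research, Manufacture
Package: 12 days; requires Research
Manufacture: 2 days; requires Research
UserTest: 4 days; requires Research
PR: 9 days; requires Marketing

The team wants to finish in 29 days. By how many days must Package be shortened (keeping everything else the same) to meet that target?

5

Current finish: 34 days; target: 29.
Package is on every critical path, so each day cut from Package cuts the finish by one (this holds down to a finish of 29).
Need 34 − 29 = 5 days off Package → Package becomes 7 days, finish becomes 29.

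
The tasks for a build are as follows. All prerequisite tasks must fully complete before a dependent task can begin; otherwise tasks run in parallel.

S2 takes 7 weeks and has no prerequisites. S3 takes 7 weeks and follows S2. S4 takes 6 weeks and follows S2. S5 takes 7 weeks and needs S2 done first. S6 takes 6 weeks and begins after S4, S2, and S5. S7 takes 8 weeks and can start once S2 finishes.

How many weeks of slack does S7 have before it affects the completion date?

The longest chain is S2→S5→S6 = 7+7+6 = 20; overall finish 20 weeks.
S7 finishes as early as 15 and must finish by 20.
So S7 can slip 20 − 15 = 5 weeks.

5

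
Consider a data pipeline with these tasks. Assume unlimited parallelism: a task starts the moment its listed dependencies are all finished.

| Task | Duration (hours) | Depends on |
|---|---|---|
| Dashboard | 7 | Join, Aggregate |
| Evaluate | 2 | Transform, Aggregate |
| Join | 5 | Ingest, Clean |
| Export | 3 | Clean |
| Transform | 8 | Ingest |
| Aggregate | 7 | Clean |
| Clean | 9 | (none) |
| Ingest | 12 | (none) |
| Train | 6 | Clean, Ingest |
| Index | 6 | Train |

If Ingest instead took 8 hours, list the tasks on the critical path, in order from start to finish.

Actual critical path: Ingest→Join→Dashboard = 12+5+7 = 24 ⇒ 24 hours.
Since Ingest is critical, the -4 change carries straight to that chain (now 20 hours).
Now Clean→Aggregate→Dashboard = 9+7+7 = 23 is longest, so the finish becomes 23 hours.

Clean, Aggregate, Dashboard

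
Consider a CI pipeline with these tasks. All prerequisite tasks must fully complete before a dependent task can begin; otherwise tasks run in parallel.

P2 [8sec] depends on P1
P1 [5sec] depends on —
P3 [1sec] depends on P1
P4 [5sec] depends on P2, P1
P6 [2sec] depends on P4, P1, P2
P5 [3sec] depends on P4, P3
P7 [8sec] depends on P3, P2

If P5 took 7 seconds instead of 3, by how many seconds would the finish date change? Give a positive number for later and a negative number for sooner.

4

As given, the longest chain is P1→P2→P4→P5 = 5+8+5+3 = 21, so the finish is 21 seconds.
P5 is on the critical path; changing it to 7 makes that path 25 seconds.
That remains the longest chain; total 25 seconds.
Change in finish: 25 − 21 = +4 seconds.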